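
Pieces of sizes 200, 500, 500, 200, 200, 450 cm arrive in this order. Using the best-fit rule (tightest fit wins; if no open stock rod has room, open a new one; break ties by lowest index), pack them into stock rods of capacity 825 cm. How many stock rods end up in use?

  200 → stock rod 1 (new)  [load 200/825]
  500 → stock rod 1  [load 700/825]
  500 → stock rod 2 (new)  [load 500/825]
  200 → stock rod 2  [load 700/825]
  200 → stock rod 3 (new)  [load 200/825]
  450 → stock rod 3  [load 650/825]
3 stock rods opened.

3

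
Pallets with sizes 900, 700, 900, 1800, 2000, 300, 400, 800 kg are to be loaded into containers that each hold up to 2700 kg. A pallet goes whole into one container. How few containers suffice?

Total = 2000 + 1800 + 900 + 900 + 800 + 700 + 400 + 300 = 7800 kg.
Lower bound: ⌈7800/2700⌉ = 3 containers.
A packing using 3 containers:
  container 1: 2000 + 700 = 2700
  container 2: 1800 + 900 = 2700
  container 3: 900 + 800 + 400 + 300 = 2400
This matches the lower bound, so 3 is optimal.

3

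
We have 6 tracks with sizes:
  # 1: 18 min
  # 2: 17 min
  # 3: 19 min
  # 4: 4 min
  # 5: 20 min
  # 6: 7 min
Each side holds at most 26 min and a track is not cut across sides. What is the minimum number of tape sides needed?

Total = 20 + 19 + 18 + 17 + 7 + 4 = 85 min.
Lower bound: ⌈85/26⌉ = 4 tape sides.
A packing using 4 tape sides:
  side 1: 20 + 4 = 24
  side 2: 19 + 7 = 26
  side 3: 18 = 18
  side 4: 17 = 17
This matches the lower bound, so 4 is optimal.

4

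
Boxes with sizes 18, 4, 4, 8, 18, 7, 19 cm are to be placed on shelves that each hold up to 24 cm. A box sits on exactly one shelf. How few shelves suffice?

Total = 19 + 18 + 18 + 8 + 7 + 4 + 4 = 78 cm.
Lower bound: ⌈78/24⌉ = 4 shelves.
A packing using 4 shelves:
  shelf 1: 19 + 4 = 23
  shelf 2: 18 + 4 = 22
  shelf 3: 18 = 18
  shelf 4: 8 + 7 = 15
This matches the lower bound, so 4 is optimal.

4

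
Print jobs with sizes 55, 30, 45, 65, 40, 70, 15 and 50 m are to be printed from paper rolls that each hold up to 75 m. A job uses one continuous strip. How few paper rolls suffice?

6

Total = 70 + 65 + 55 + 50 + 45 + 40 + 30 + 15 = 370 m.
Lower bound: ⌈370/75⌉ = 5 paper rolls.
Also, 6 print jobs each exceed 75/2 m, and no two of those can share a roll, so at least 6 paper rolls are needed.
A packing using 6 paper rolls:
  roll 1: 70 = 70
  roll 2: 65 = 65
  roll 3: 55 + 15 = 70
  roll 4: 50 = 50
  roll 5: 45 + 30 = 75
  roll 6: 40 = 40
This matches the lower bound, so 6 is optimal.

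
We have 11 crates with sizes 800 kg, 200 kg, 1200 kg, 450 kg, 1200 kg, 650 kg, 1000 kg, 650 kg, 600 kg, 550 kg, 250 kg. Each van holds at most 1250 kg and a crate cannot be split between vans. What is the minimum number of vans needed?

7

Total = 1200 + 1200 + 1000 + 800 + 650 + 650 + 600 + 550 + 450 + 250 + 200 = 7550 kg.
Lower bound: ⌈7550/1250⌉ = 7 vans.
A packing using 7 vans:
  van 1: 1200 = 1200
  van 2: 1200 = 1200
  van 3: 1000 + 250 = 1250
  van 4: 800 + 450 = 1250
  van 5: 650 + 600 = 1250
  van 6: 650 + 550 = 1200
  van 7: 200 = 200
This matches the lower bound, so 7 is optimal.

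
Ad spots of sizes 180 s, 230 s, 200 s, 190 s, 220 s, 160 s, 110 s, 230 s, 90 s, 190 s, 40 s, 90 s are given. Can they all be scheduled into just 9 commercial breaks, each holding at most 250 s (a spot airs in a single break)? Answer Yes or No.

A valid assignment using 9 commercial breaks:
  break 1: 230 = 230
  break 2: 230 = 230
  break 3: 220 = 220
  break 4: 200 + 40 = 240
  break 5: 190 = 190
  break 6: 190 = 190
  break 7: 180 = 180
  break 8: 160 + 90 = 250
  break 9: 110 + 90 = 200
Every load is within 250 s, so 9 commercial breaks suffice.

Yes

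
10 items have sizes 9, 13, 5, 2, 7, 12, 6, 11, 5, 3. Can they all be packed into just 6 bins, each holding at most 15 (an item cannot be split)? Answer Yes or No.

Yes

A valid assignment using 6 bins:
  bin 1: 13 + 2 = 15
  bin 2: 12 + 3 = 15
  bin 3: 11 = 11
  bin 4: 9 + 6 = 15
  bin 5: 7 + 5 = 12
  bin 6: 5 = 5
Every load is within 15, so 6 bins suffice.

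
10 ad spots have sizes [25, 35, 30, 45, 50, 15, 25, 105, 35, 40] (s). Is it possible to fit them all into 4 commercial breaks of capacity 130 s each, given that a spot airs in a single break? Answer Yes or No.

A valid assignment using 4 commercial breaks:
  break 1: 105 + 25 = 130
  break 2: 50 + 45 + 35 = 130
  break 3: 40 + 35 + 30 + 25 = 130
  break 4: 15 = 15
Every load is within 130 s, so 4 commercial breaks suffice.

Yes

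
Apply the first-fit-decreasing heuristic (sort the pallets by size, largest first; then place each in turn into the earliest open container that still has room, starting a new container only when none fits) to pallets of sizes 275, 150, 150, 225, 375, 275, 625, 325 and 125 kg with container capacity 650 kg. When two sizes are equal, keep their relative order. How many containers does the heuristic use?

4

Sorted descending: 625, 375, 325, 275, 275, 225, 150, 150, 125.
  625 → container 1 (new)  [load 625/650]
  375 → container 2 (new)  [load 375/650]
  325 → container 3 (new)  [load 325/650]
  275 → container 2  [load 650/650]
  275 → container 3  [load 600/650]
  225 → container 4 (new)  [load 225/650]
  150 → container 4  [load 375/650]
  150 → container 4  [load 525/650]
  125 → container 4  [load 650/650]
4 containers opened.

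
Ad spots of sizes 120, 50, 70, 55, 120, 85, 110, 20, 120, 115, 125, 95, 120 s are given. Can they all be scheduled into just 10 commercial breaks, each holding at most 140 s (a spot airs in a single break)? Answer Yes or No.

A valid assignment using 10 commercial breaks:
  break 1: 125 = 125
  break 2: 120 + 20 = 140
  break 3: 120 = 120
  break 4: 120 = 120
  break 5: 120 = 120
  break 6: 115 = 115
  break 7: 110 = 110
  break 8: 95 = 95
  break 9: 85 + 55 = 140
  break 10: 70 + 50 = 120
Every load is within 140 s, so 10 commercial breaks suffice.

Yes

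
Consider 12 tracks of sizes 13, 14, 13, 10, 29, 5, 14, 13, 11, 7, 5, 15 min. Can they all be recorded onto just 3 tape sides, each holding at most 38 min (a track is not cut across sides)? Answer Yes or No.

Total = 149 min; ⌈149/38⌉ = 4.
At least 4 tape sides are required, but only 3 are allowed.

No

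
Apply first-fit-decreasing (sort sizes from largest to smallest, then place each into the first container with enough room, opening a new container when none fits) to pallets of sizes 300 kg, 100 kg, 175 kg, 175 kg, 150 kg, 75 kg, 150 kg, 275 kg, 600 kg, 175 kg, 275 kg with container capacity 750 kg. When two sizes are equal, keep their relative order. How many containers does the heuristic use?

4

Sorted descending: 600, 300, 275, 275, 175, 175, 175, 150, 150, 100, 75.
  600 → container 1 (new)  [load 600/750]
  300 → container 2 (new)  [load 300/750]
  275 → container 2  [load 575/750]
  275 → container 3 (new)  [load 275/750]
  175 → container 2  [load 750/750]
  175 → container 3  [load 450/750]
  175 → container 3  [load 625/750]
  150 → container 1  [load 750/750]
  150 → container 4 (new)  [load 150/750]
  100 → container 3  [load 725/750]
  75 → container 4  [load 225/750]
4 containers opened.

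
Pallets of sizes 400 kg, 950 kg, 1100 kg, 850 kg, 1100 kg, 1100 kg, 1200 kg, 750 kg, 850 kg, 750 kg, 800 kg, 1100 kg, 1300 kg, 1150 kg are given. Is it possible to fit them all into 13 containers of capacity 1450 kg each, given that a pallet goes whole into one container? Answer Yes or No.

Yes

A valid assignment using 13 containers:
  container 1: 1300 = 1300
  container 2: 1200 = 1200
  container 3: 1150 = 1150
  container 4: 1100 = 1100
  container 5: 1100 = 1100
  container 6: 1100 = 1100
  container 7: 1100 = 1100
  container 8: 950 + 400 = 1350
  container 9: 850 = 850
  container 10: 850 = 850
  container 11: 800 = 800
  container 12: 750 = 750
  container 13: 750 = 750
Every load is within 1450 kg, so 13 containers suffice.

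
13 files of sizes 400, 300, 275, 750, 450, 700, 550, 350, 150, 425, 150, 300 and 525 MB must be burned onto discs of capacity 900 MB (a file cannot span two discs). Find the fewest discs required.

7

Total = 750 + 700 + 550 + 525 + 450 + 425 + 400 + 350 + 300 + 300 + 275 + 150 + 150 = 5325 MB.
Lower bound: ⌈5325/900⌉ = 6 discs.
A packing using 7 discs:
  disc 1: 750 + 150 = 900
  disc 2: 700 + 150 = 850
  disc 3: 550 + 350 = 900
  disc 4: 525 + 300 = 825
  disc 5: 450 + 425 = 875
  disc 6: 400 + 300 = 700
  disc 7: 275 = 275
No arrangement into 6 discs stays within capacity, so 7 is optimal.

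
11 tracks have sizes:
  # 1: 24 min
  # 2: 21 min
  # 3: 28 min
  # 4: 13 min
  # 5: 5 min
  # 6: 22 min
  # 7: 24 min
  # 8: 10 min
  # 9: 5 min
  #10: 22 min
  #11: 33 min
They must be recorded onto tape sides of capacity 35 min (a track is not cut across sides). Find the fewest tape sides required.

7

Total = 33 + 28 + 24 + 24 + 22 + 22 + 21 + 13 + 10 + 5 + 5 = 207 min.
Lower bound: ⌈207/35⌉ = 6 tape sides.
Also, 7 tracks each exceed 35/2 min, and no two of those can share a side, so at least 7 tape sides are needed.
A packing using 7 tape sides:
  side 1: 33 = 33
  side 2: 28 + 5 = 33
  side 3: 24 + 10 = 34
  side 4: 24 + 5 = 29
  side 5: 22 + 13 = 35
  side 6: 22 = 22
  side 7: 21 = 21
This matches the lower bound, so 7 is optimal.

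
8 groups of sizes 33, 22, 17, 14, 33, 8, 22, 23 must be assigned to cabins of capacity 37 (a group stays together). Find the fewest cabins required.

Total = 33 + 33 + 23 + 22 + 22 + 17 + 14 + 8 = 172.
Lower bound: ⌈172/37⌉ = 5 cabins.
A packing using 6 cabins:
  cabin 1: 33 = 33
  cabin 2: 33 = 33
  cabin 3: 23 + 14 = 37
  cabin 4: 22 + 8 = 30
  cabin 5: 22 = 22
  cabin 6: 17 = 17
No arrangement into 5 cabins stays within capacity, so 6 is optimal.

6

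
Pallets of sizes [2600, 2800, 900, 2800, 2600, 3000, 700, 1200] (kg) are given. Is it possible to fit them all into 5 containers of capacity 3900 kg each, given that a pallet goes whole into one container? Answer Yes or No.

A valid assignment using 5 containers:
  container 1: 3000 + 900 = 3900
  container 2: 2800 + 700 = 3500
  container 3: 2800 = 2800
  container 4: 2600 + 1200 = 3800
  container 5: 2600 = 2600
Every load is within 3900 kg, so 5 containers suffice.

Yes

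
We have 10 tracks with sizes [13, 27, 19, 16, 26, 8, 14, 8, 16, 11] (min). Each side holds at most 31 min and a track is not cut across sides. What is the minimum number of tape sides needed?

6

Total = 27 + 26 + 19 + 16 + 16 + 14 + 13 + 11 + 8 + 8 = 158 min.
Lower bound: ⌈158/31⌉ = 6 tape sides.
A packing using 6 tape sides:
  side 1: 27 = 27
  side 2: 26 = 26
  side 3: 19 + 11 = 30
  side 4: 16 + 14 = 30
  side 5: 16 + 13 = 29
  side 6: 8 + 8 = 16
This matches the lower bound, so 6 is optimal.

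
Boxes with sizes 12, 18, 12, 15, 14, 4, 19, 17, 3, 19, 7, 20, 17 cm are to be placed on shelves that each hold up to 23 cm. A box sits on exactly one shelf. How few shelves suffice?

10

Total = 20 + 19 + 19 + 18 + 17 + 17 + 15 + 14 + 12 + 12 + 7 + 4 + 3 = 177 cm.
Lower bound: ⌈177/23⌉ = 8 shelves.
Also, 10 boxes each exceed 23/2 cm, and no two of those can share a shelf, so at least 10 shelves are needed.
A packing using 10 shelves:
  shelf 1: 20 + 3 = 23
  shelf 2: 19 + 4 = 23
  shelf 3: 19 = 19
  shelf 4: 18 = 18
  shelf 5: 17 = 17
  shelf 6: 17 = 17
  shelf 7: 15 + 7 = 22
  shelf 8: 14 = 14
  shelf 9: 12 = 12
  shelf 10: 12 = 12
This matches the lower bound, so 10 is optimal.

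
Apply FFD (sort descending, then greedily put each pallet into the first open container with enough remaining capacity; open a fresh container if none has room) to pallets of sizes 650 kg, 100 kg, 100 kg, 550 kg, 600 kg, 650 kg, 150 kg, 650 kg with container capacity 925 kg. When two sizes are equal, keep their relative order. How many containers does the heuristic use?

Sorted descending: 650, 650, 650, 600, 550, 150, 100, 100.
  650 → container 1 (new)  [load 650/925]
  650 → container 2 (new)  [load 650/925]
  650 → container 3 (new)  [load 650/925]
  600 → container 4 (new)  [load 600/925]
  550 → container 5 (new)  [load 550/925]
  150 → container 1  [load 800/925]
  100 → container 1  [load 900/925]
  100 → container 2  [load 750/925]
5 containers opened.

5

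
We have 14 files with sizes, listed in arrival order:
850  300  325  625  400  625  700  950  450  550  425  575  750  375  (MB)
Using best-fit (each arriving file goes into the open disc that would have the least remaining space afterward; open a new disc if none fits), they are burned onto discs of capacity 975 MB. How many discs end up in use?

  850 → disc 1 (new)  [load 850/975]
  300 → disc 2 (new)  [load 300/975]
  325 → disc 2  [load 625/975]
  625 → disc 3 (new)  [load 625/975]
  400 → disc 4 (new)  [load 400/975]
  625 → disc 5 (new)  [load 625/975]
  700 → disc 6 (new)  [load 700/975]
  950 → disc 7 (new)  [load 950/975]
  450 → disc 4  [load 850/975]
  550 → disc 8 (new)  [load 550/975]
  425 → disc 8  [load 975/975]
  575 → disc 9 (new)  [load 575/975]
  750 → disc 10 (new)  [load 750/975]
  375 → disc 9  [load 950/975]
10 discs opened.

10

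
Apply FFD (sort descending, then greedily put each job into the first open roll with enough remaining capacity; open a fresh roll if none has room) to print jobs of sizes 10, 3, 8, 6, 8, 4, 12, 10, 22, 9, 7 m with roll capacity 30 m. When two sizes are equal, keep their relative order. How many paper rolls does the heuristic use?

Sorted descending: 22, 12, 10, 10, 9, 8, 8, 7, 6, 4, 3.
  22 → roll 1 (new)  [load 22/30]
  12 → roll 2 (new)  [load 12/30]
  10 → roll 2  [load 22/30]
  10 → roll 3 (new)  [load 10/30]
  9 → roll 3  [load 19/30]
  8 → roll 1  [load 30/30]
  8 → roll 2  [load 30/30]
  7 → roll 3  [load 26/30]
  6 → roll 4 (new)  [load 6/30]
  4 → roll 3  [load 30/30]
  3 → roll 4  [load 9/30]
4 paper rolls opened.

4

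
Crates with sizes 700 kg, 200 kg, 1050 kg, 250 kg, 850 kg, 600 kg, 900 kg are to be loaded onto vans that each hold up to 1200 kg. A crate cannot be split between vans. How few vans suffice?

Total = 1050 + 900 + 850 + 700 + 600 + 250 + 200 = 4550 kg.
Lower bound: ⌈4550/1200⌉ = 4 vans.
A packing using 5 vans:
  van 1: 1050 = 1050
  van 2: 900 + 250 = 1150
  van 3: 850 + 200 = 1050
  van 4: 700 = 700
  van 5: 600 = 600
No arrangement into 4 vans stays within capacity, so 5 is optimal.

5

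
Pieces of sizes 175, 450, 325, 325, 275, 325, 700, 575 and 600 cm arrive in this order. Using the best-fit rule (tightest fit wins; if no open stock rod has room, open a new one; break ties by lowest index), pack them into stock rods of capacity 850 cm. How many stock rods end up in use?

  175 → stock rod 1 (new)  [load 175/850]
  450 → stock rod 1  [load 625/850]
  325 → stock rod 2 (new)  [load 325/850]
  325 → stock rod 2  [load 650/850]
  275 → stock rod 3 (new)  [load 275/850]
  325 → stock rod 3  [load 600/850]
  700 → stock rod 4 (new)  [load 700/850]
  575 → stock rod 5 (new)  [load 575/850]
  600 → stock rod 6 (new)  [load 600/850]
6 stock rods opened.

6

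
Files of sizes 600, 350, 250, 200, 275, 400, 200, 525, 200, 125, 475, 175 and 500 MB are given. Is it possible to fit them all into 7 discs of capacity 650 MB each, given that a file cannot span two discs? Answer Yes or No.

Yes

A valid assignment using 7 discs:
  disc 1: 600 = 600
  disc 2: 525 + 125 = 650
  disc 3: 500 = 500
  disc 4: 475 + 175 = 650
  disc 5: 400 + 250 = 650
  disc 6: 350 + 275 = 625
  disc 7: 200 + 200 + 200 = 600
Every load is within 650 MB, so 7 discs suffice.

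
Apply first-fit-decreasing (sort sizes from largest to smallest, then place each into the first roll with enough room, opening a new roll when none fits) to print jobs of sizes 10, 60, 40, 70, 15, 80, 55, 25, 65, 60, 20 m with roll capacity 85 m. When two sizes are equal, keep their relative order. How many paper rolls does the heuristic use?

Sorted descending: 80, 70, 65, 60, 60, 55, 40, 25, 20, 15, 10.
  80 → roll 1 (new)  [load 80/85]
  70 → roll 2 (new)  [load 70/85]
  65 → roll 3 (new)  [load 65/85]
  60 → roll 4 (new)  [load 60/85]
  60 → roll 5 (new)  [load 60/85]
  55 → roll 6 (new)  [load 55/85]
  40 → roll 7 (new)  [load 40/85]
  25 → roll 4  [load 85/85]
  20 → roll 3  [load 85/85]
  15 → roll 2  [load 85/85]
  10 → roll 5  [load 70/85]
7 paper rolls opened.

7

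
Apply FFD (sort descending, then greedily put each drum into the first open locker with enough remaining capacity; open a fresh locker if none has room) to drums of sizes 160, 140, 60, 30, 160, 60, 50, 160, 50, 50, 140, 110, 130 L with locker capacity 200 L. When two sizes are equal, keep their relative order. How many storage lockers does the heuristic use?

Sorted descending: 160, 160, 160, 140, 140, 130, 110, 60, 60, 50, 50, 50, 30.
  160 → locker 1 (new)  [load 160/200]
  160 → locker 2 (new)  [load 160/200]
  160 → locker 3 (new)  [load 160/200]
  140 → locker 4 (new)  [load 140/200]
  140 → locker 5 (new)  [load 140/200]
  130 → locker 6 (new)  [load 130/200]
  110 → locker 7 (new)  [load 110/200]
  60 → locker 4  [load 200/200]
  60 → locker 5  [load 200/200]
  50 → locker 6  [load 180/200]
  50 → locker 7  [load 160/200]
  50 → locker 8 (new)  [load 50/200]
  30 → locker 1  [load 190/200]
8 storage lockers opened.

8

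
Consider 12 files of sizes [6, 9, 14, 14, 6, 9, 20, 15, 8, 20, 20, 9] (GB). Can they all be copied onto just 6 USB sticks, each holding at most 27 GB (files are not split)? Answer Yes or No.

No

Total = 150 GB; ⌈150/27⌉ = 6.
The bound of 6 does not rule out 6, but exhaustive search shows no assignment into 6 USB sticks of capacity 27 GB exists — the minimum is 7.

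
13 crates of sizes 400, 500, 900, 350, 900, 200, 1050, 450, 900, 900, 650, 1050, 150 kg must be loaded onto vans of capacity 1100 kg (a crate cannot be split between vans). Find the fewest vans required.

9

Total = 1050 + 1050 + 900 + 900 + 900 + 900 + 650 + 500 + 450 + 400 + 350 + 200 + 150 = 8400 kg.
Lower bound: ⌈8400/1100⌉ = 8 vans.
A packing using 9 vans:
  van 1: 1050 = 1050
  van 2: 1050 = 1050
  van 3: 900 + 200 = 1100
  van 4: 900 + 150 = 1050
  van 5: 900 = 900
  van 6: 900 = 900
  van 7: 650 + 450 = 1100
  van 8: 500 + 400 = 900
  van 9: 350 = 350
No arrangement into 8 vans stays within capacity, so 9 is optimal.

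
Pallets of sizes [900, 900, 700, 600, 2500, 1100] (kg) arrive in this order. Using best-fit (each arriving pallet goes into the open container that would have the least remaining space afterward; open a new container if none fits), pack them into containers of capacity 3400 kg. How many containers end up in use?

3

  900 → container 1 (new)  [load 900/3400]
  900 → container 1  [load 1800/3400]
  700 → container 1  [load 2500/3400]
  600 → container 1  [load 3100/3400]
  2500 → container 2 (new)  [load 2500/3400]
  1100 → container 3 (new)  [load 1100/3400]
3 containers opened.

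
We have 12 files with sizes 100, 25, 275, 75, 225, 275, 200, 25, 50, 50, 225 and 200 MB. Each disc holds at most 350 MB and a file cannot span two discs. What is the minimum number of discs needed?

Total = 275 + 275 + 225 + 225 + 200 + 200 + 100 + 75 + 50 + 50 + 25 + 25 = 1725 MB.
Lower bound: ⌈1725/350⌉ = 5 discs.
Also, 6 files each exceed 175 MB, and no two of those can share a disc, so at least 6 discs are needed.
A packing using 6 discs:
  disc 1: 275 + 75 = 350
  disc 2: 275 + 50 + 25 = 350
  disc 3: 225 + 100 + 25 = 350
  disc 4: 225 + 50 = 275
  disc 5: 200 = 200
  disc 6: 200 = 200
This matches the lower bound, so 6 is optimal.

6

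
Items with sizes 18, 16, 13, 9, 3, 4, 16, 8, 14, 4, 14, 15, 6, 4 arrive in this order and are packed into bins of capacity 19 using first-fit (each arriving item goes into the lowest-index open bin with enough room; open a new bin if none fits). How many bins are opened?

  18 → bin 1 (new)  [load 18/19]
  16 → bin 2 (new)  [load 16/19]
  13 → bin 3 (new)  [load 13/19]
  9 → bin 4 (new)  [load 9/19]
  3 → bin 2  [load 19/19]
  4 → bin 3  [load 17/19]
  16 → bin 5 (new)  [load 16/19]
  8 → bin 4  [load 17/19]
  14 → bin 6 (new)  [load 14/19]
  4 → bin 6  [load 18/19]
  14 → bin 7 (new)  [load 14/19]
  15 → bin 8 (new)  [load 15/19]
  6 → bin 9 (new)  [load 6/19]
  4 → bin 7  [load 18/19]
9 bins opened.

9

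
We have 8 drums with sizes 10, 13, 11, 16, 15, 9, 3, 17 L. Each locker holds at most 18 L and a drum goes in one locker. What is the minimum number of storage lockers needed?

7

Total = 17 + 16 + 15 + 13 + 11 + 10 + 9 + 3 = 94 L.
Lower bound: ⌈94/18⌉ = 6 storage lockers.
A packing using 7 storage lockers:
  locker 1: 17 = 17
  locker 2: 16 = 16
  locker 3: 15 + 3 = 18
  locker 4: 13 = 13
  locker 5: 11 = 11
  locker 6: 10 = 10
  locker 7: 9 = 9
No arrangement into 6 storage lockers stays within capacity, so 7 is optimal.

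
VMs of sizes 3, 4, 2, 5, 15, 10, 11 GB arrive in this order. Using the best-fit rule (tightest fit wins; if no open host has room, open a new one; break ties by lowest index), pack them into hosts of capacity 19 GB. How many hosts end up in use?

  3 → host 1 (new)  [load 3/19]
  4 → host 1  [load 7/19]
  2 → host 1  [load 9/19]
  5 → host 1  [load 14/19]
  15 → host 2 (new)  [load 15/19]
  10 → host 3 (new)  [load 10/19]
  11 → host 4 (new)  [load 11/19]
4 hosts opened.

4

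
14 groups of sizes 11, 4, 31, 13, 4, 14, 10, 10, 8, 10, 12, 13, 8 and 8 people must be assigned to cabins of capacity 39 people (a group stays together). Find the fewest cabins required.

Total = 31 + 14 + 13 + 13 + 12 + 11 + 10 + 10 + 10 + 8 + 8 + 8 + 4 + 4 = 156 people.
Lower bound: ⌈156/39⌉ = 4 cabins.
A packing using 4 cabins:
  cabin 1: 31 + 8 = 39
  cabin 2: 14 + 13 + 12 = 39
  cabin 3: 13 + 10 + 8 + 8 = 39
  cabin 4: 11 + 10 + 10 + 4 + 4 = 39
This matches the lower bound, so 4 is optimal.

4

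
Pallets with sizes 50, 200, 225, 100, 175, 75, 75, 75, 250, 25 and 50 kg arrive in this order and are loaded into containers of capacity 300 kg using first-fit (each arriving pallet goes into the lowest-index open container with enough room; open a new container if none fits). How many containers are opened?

  50 → container 1 (new)  [load 50/300]
  200 → container 1  [load 250/300]
  225 → container 2 (new)  [load 225/300]
  100 → container 3 (new)  [load 100/300]
  175 → container 3  [load 275/300]
  75 → container 2  [load 300/300]
  75 → container 4 (new)  [load 75/300]
  75 → container 4  [load 150/300]
  250 → container 5 (new)  [load 250/300]
  25 → container 1  [load 275/300]
  50 → container 4  [load 200/300]
5 containers opened.

5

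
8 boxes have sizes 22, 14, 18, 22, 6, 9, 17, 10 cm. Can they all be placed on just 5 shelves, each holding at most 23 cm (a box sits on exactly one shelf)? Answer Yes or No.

Total = 118 cm; ⌈118/23⌉ = 6.
At least 6 shelves are required, but only 5 are allowed.

No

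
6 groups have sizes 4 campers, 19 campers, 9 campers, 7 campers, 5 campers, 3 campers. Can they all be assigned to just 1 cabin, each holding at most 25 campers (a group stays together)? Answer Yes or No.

Total = 47 campers; ⌈47/25⌉ = 2.
At least 2 cabins are required, but only 1 is allowed.

No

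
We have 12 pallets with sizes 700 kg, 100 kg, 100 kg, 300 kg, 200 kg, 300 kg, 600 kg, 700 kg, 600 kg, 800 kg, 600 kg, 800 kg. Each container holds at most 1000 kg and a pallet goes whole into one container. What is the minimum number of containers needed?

7

Total = 800 + 800 + 700 + 700 + 600 + 600 + 600 + 300 + 300 + 200 + 100 + 100 = 5800 kg.
Lower bound: ⌈5800/1000⌉ = 6 containers.
Also, 7 pallets each exceed 500 kg, and no two of those can share a container, so at least 7 containers are needed.
A packing using 7 containers:
  container 1: 800 + 200 = 1000
  container 2: 800 + 100 + 100 = 1000
  container 3: 700 + 300 = 1000
  container 4: 700 + 300 = 1000
  container 5: 600 = 600
  container 6: 600 = 600
  container 7: 600 = 600
This matches the lower bound, so 7 is optimal.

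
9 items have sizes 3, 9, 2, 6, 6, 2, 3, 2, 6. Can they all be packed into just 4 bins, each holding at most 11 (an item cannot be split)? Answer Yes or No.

A valid assignment using 4 bins:
  bin 1: 9 + 2 = 11
  bin 2: 6 + 3 + 2 = 11
  bin 3: 6 + 3 + 2 = 11
  bin 4: 6 = 6
Every load is within 11, so 4 bins suffice.

Yes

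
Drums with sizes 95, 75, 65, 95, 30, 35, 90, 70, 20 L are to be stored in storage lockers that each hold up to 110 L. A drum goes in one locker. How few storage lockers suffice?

6

Total = 95 + 95 + 90 + 75 + 70 + 65 + 35 + 30 + 20 = 575 L.
Lower bound: ⌈575/110⌉ = 6 storage lockers.
A packing using 6 storage lockers:
  locker 1: 95 = 95
  locker 2: 95 = 95
  locker 3: 90 + 20 = 110
  locker 4: 75 + 35 = 110
  locker 5: 70 + 30 = 100
  locker 6: 65 = 65
This matches the lower bound, so 6 is optimal.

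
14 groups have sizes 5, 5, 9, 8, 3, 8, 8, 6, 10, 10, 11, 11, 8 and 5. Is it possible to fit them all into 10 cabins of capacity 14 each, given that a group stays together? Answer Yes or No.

A valid assignment using 9 cabins:
  cabin 1: 11 + 3 = 14
  cabin 2: 11 = 11
  cabin 3: 10 = 10
  cabin 4: 10 = 10
  cabin 5: 9 + 5 = 14
  cabin 6: 8 + 6 = 14
  cabin 7: 8 + 5 = 13
  cabin 8: 8 + 5 = 13
  cabin 9: 8 = 8
That uses only 9 ≤ 10, so 10 cabins are enough.

Yes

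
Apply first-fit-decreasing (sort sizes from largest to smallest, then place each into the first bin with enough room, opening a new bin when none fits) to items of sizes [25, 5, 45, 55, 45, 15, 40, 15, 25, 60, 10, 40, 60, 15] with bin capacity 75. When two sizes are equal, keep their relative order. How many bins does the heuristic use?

Sorted descending: 60, 60, 55, 45, 45, 40, 40, 25, 25, 15, 15, 15, 10, 5.
  60 → bin 1 (new)  [load 60/75]
  60 → bin 2 (new)  [load 60/75]
  55 → bin 3 (new)  [load 55/75]
  45 → bin 4 (new)  [load 45/75]
  45 → bin 5 (new)  [load 45/75]
  40 → bin 6 (new)  [load 40/75]
  40 → bin 7 (new)  [load 40/75]
  25 → bin 4  [load 70/75]
  25 → bin 5  [load 70/75]
  15 → bin 1  [load 75/75]
  15 → bin 2  [load 75/75]
  15 → bin 3  [load 70/75]
  10 → bin 6  [load 50/75]
  5 → bin 3  [load 75/75]
7 bins opened.

7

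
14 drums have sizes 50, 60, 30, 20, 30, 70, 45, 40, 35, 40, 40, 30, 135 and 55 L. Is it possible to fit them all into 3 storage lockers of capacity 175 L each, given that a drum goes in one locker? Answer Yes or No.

No

Total = 680 L; ⌈680/175⌉ = 4.
At least 4 storage lockers are required, but only 3 are allowed.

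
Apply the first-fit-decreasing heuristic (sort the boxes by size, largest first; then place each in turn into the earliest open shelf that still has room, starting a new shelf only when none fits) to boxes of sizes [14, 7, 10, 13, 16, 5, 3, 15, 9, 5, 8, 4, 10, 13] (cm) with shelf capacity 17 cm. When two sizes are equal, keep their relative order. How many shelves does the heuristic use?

Sorted descending: 16, 15, 14, 13, 13, 10, 10, 9, 8, 7, 5, 5, 4, 3.
  16 → shelf 1 (new)  [load 16/17]
  15 → shelf 2 (new)  [load 15/17]
  14 → shelf 3 (new)  [load 14/17]
  13 → shelf 4 (new)  [load 13/17]
  13 → shelf 5 (new)  [load 13/17]
  10 → shelf 6 (new)  [load 10/17]
  10 → shelf 7 (new)  [load 10/17]
  9 → shelf 8 (new)  [load 9/17]
  8 → shelf 8  [load 17/17]
  7 → shelf 6  [load 17/17]
  5 → shelf 7  [load 15/17]
  5 → shelf 9 (new)  [load 5/17]
  4 → shelf 4  [load 17/17]
  3 → shelf 3  [load 17/17]
9 shelves opened.

9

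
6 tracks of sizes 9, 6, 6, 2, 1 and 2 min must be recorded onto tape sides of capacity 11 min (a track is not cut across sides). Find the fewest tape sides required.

Total = 9 + 6 + 6 + 2 + 2 + 1 = 26 min.
Lower bound: ⌈26/11⌉ = 3 tape sides.
A packing using 3 tape sides:
  side 1: 9 + 2 = 11
  side 2: 6 + 2 + 1 = 9
  side 3: 6 = 6
This matches the lower bound, so 3 is optimal.

3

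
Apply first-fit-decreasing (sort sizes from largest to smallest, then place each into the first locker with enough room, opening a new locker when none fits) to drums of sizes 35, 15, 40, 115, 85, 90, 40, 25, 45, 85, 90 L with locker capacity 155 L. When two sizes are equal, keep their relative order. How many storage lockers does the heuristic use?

5

Sorted descending: 115, 90, 90, 85, 85, 45, 40, 40, 35, 25, 15.
  115 → locker 1 (new)  [load 115/155]
  90 → locker 2 (new)  [load 90/155]
  90 → locker 3 (new)  [load 90/155]
  85 → locker 4 (new)  [load 85/155]
  85 → locker 5 (new)  [load 85/155]
  45 → locker 2  [load 135/155]
  40 → locker 1  [load 155/155]
  40 → locker 3  [load 130/155]
  35 → locker 4  [load 120/155]
  25 → locker 3  [load 155/155]
  15 → locker 2  [load 150/155]
5 storage lockers opened.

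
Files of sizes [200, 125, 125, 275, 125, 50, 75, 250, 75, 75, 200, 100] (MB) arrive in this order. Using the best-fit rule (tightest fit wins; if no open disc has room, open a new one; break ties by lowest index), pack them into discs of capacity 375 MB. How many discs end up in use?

5

  200 → disc 1 (new)  [load 200/375]
  125 → disc 1  [load 325/375]
  125 → disc 2 (new)  [load 125/375]
  275 → disc 3 (new)  [load 275/375]
  125 → disc 2  [load 250/375]
  50 → disc 1  [load 375/375]
  75 → disc 3  [load 350/375]
  250 → disc 4 (new)  [load 250/375]
  75 → disc 2  [load 325/375]
  75 → disc 4  [load 325/375]
  200 → disc 5 (new)  [load 200/375]
  100 → disc 5  [load 300/375]
5 discs opened.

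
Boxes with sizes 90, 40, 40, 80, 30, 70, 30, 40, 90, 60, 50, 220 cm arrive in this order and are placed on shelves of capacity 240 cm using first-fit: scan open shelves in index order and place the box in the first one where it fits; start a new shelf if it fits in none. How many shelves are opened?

  90 → shelf 1 (new)  [load 90/240]
  40 → shelf 1  [load 130/240]
  40 → shelf 1  [load 170/240]
  80 → shelf 2 (new)  [load 80/240]
  30 → shelf 1  [load 200/240]
  70 → shelf 2  [load 150/240]
  30 → shelf 1  [load 230/240]
  40 → shelf 2  [load 190/240]
  90 → shelf 3 (new)  [load 90/240]
  60 → shelf 3  [load 150/240]
  50 → shelf 2  [load 240/240]
  220 → shelf 4 (new)  [load 220/240]
4 shelves opened.

4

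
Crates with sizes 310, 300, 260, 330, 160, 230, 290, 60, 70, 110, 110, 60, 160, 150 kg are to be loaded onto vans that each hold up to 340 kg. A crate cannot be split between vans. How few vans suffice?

9

Total = 330 + 310 + 300 + 290 + 260 + 230 + 160 + 160 + 150 + 110 + 110 + 70 + 60 + 60 = 2600 kg.
Lower bound: ⌈2600/340⌉ = 8 vans.
A packing using 9 vans:
  van 1: 330 = 330
  van 2: 310 = 310
  van 3: 300 = 300
  van 4: 290 = 290
  van 5: 260 + 70 = 330
  van 6: 230 + 110 = 340
  van 7: 160 + 160 = 320
  van 8: 150 + 110 + 60 = 320
  van 9: 60 = 60
No arrangement into 8 vans stays within capacity, so 9 is optimal.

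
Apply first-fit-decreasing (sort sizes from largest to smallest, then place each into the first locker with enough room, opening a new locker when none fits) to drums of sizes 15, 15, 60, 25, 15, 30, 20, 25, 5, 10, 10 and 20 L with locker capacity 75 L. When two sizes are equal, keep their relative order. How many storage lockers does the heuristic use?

Sorted descending: 60, 30, 25, 25, 20, 20, 15, 15, 15, 10, 10, 5.
  60 → locker 1 (new)  [load 60/75]
  30 → locker 2 (new)  [load 30/75]
  25 → locker 2  [load 55/75]
  25 → locker 3 (new)  [load 25/75]
  20 → locker 2  [load 75/75]
  20 → locker 3  [load 45/75]
  15 → locker 1  [load 75/75]
  15 → locker 3  [load 60/75]
  15 → locker 3  [load 75/75]
  10 → locker 4 (new)  [load 10/75]
  10 → locker 4  [load 20/75]
  5 → locker 4  [load 25/75]
4 storage lockers opened.

4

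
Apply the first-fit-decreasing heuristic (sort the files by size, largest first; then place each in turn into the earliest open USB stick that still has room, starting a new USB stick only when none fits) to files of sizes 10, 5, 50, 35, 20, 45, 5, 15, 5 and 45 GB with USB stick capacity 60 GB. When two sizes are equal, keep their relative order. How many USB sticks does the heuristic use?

Sorted descending: 50, 45, 45, 35, 20, 15, 10, 5, 5, 5.
  50 → USB stick 1 (new)  [load 50/60]
  45 → USB stick 2 (new)  [load 45/60]
  45 → USB stick 3 (new)  [load 45/60]
  35 → USB stick 4 (new)  [load 35/60]
  20 → USB stick 4  [load 55/60]
  15 → USB stick 2  [load 60/60]
  10 → USB stick 1  [load 60/60]
  5 → USB stick 3  [load 50/60]
  5 → USB stick 3  [load 55/60]
  5 → USB stick 3  [load 60/60]
4 USB sticks opened.

4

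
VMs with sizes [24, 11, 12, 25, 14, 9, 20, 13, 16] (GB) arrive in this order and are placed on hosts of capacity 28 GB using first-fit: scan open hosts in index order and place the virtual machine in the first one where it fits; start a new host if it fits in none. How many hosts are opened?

7

  24 → host 1 (new)  [load 24/28]
  11 → host 2 (new)  [load 11/28]
  12 → host 2  [load 23/28]
  25 → host 3 (new)  [load 25/28]
  14 → host 4 (new)  [load 14/28]
  9 → host 4  [load 23/28]
  20 → host 5 (new)  [load 20/28]
  13 → host 6 (new)  [load 13/28]
  16 → host 7 (new)  [load 16/28]
7 hosts opened.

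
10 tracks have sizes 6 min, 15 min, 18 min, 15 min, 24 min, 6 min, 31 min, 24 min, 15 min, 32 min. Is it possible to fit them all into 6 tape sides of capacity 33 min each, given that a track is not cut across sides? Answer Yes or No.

A valid assignment using 6 tape sides:
  side 1: 32 = 32
  side 2: 31 = 31
  side 3: 24 + 6 = 30
  side 4: 24 + 6 = 30
  side 5: 18 + 15 = 33
  side 6: 15 + 15 = 30
Every load is within 33 min, so 6 tape sides suffice.

Yes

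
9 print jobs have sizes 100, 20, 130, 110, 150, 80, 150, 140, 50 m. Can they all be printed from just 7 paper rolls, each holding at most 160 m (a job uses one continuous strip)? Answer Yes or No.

A valid assignment using 7 paper rolls:
  roll 1: 150 = 150
  roll 2: 150 = 150
  roll 3: 140 + 20 = 160
  roll 4: 130 = 130
  roll 5: 110 + 50 = 160
  roll 6: 100 = 100
  roll 7: 80 = 80
Every load is within 160 m, so 7 paper rolls suffice.

Yes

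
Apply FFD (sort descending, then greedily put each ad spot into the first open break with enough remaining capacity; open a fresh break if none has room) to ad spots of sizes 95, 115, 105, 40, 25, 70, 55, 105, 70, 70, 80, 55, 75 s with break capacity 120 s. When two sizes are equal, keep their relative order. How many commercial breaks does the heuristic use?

10

Sorted descending: 115, 105, 105, 95, 80, 75, 70, 70, 70, 55, 55, 40, 25.
  115 → break 1 (new)  [load 115/120]
  105 → break 2 (new)  [load 105/120]
  105 → break 3 (new)  [load 105/120]
  95 → break 4 (new)  [load 95/120]
  80 → break 5 (new)  [load 80/120]
  75 → break 6 (new)  [load 75/120]
  70 → break 7 (new)  [load 70/120]
  70 → break 8 (new)  [load 70/120]
  70 → break 9 (new)  [load 70/120]
  55 → break 10 (new)  [load 55/120]
  55 → break 10  [load 110/120]
  40 → break 5  [load 120/120]
  25 → break 4  [load 120/120]
10 commercial breaks opened.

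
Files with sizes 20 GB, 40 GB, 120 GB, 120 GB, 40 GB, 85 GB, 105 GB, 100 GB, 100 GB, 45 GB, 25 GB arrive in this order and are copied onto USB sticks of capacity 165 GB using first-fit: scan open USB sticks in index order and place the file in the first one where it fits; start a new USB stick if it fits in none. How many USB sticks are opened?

  20 → USB stick 1 (new)  [load 20/165]
  40 → USB stick 1  [load 60/165]
  120 → USB stick 2 (new)  [load 120/165]
  120 → USB stick 3 (new)  [load 120/165]
  40 → USB stick 1  [load 100/165]
  85 → USB stick 4 (new)  [load 85/165]
  105 → USB stick 5 (new)  [load 105/165]
  100 → USB stick 6 (new)  [load 100/165]
  100 → USB stick 7 (new)  [load 100/165]
  45 → USB stick 1  [load 145/165]
  25 → USB stick 2  [load 145/165]
7 USB sticks opened.

7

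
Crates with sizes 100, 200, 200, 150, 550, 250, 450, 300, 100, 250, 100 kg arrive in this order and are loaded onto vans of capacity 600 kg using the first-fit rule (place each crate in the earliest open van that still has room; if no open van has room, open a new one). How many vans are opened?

5

  100 → van 1 (new)  [load 100/600]
  200 → van 1  [load 300/600]
  200 → van 1  [load 500/600]
  150 → van 2 (new)  [load 150/600]
  550 → van 3 (new)  [load 550/600]
  250 → van 2  [load 400/600]
  450 → van 4 (new)  [load 450/600]
  300 → van 5 (new)  [load 300/600]
  100 → van 1  [load 600/600]
  250 → van 5  [load 550/600]
  100 → van 2  [load 500/600]
5 vans opened.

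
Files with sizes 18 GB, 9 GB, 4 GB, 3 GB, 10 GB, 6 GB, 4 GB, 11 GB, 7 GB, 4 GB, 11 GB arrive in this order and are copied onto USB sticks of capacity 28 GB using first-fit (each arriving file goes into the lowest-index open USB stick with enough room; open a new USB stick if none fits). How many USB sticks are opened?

  18 → USB stick 1 (new)  [load 18/28]
  9 → USB stick 1  [load 27/28]
  4 → USB stick 2 (new)  [load 4/28]
  3 → USB stick 2  [load 7/28]
  10 → USB stick 2  [load 17/28]
  6 → USB stick 2  [load 23/28]
  4 → USB stick 2  [load 27/28]
  11 → USB stick 3 (new)  [load 11/28]
  7 → USB stick 3  [load 18/28]
  4 → USB stick 3  [load 22/28]
  11 → USB stick 4 (new)  [load 11/28]
4 USB sticks opened.

4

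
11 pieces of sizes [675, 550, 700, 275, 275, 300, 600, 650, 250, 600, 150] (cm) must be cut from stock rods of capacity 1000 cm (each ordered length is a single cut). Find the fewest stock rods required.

6

Total = 700 + 675 + 650 + 600 + 600 + 550 + 300 + 275 + 275 + 250 + 150 = 5025 cm.
Lower bound: ⌈5025/1000⌉ = 6 stock rods.
A packing using 6 stock rods:
  stock rod 1: 700 + 300 = 1000
  stock rod 2: 675 + 275 = 950
  stock rod 3: 650 + 275 = 925
  stock rod 4: 600 + 250 + 150 = 1000
  stock rod 5: 600 = 600
  stock rod 6: 550 = 550
This matches the lower bound, so 6 is optimal.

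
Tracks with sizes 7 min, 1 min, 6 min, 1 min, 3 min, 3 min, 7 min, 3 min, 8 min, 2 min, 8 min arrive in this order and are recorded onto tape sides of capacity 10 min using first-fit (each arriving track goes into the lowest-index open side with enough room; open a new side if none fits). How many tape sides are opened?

  7 → side 1 (new)  [load 7/10]
  1 → side 1  [load 8/10]
  6 → side 2 (new)  [load 6/10]
  1 → side 1  [load 9/10]
  3 → side 2  [load 9/10]
  3 → side 3 (new)  [load 3/10]
  7 → side 3  [load 10/10]
  3 → side 4 (new)  [load 3/10]
  8 → side 5 (new)  [load 8/10]
  2 → side 4  [load 5/10]
  8 → side 6 (new)  [load 8/10]
6 tape sides opened.

6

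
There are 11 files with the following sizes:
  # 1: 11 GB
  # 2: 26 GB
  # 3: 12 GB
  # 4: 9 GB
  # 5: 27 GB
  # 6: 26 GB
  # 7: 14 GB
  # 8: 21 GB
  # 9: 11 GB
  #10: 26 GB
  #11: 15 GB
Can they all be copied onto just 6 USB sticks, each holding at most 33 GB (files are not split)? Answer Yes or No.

No

Total = 198 GB; ⌈198/33⌉ = 6.
The bound of 6 does not rule out 6, but exhaustive search shows no assignment into 6 USB sticks of capacity 33 GB exists — the minimum is 7.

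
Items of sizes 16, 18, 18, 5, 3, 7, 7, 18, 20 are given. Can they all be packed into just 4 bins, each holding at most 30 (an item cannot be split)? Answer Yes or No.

No

Total = 112; ⌈112/30⌉ = 4.
5 items each exceed half the capacity and cannot share a bin, forcing at least 5 bins.
At least 5 bins are required, but only 4 are allowed.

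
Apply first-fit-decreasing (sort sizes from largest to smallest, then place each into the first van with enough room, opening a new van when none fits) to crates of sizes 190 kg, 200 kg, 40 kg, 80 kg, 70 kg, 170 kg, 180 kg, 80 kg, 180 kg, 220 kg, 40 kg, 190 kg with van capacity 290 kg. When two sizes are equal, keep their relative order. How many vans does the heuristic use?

Sorted descending: 220, 200, 190, 190, 180, 180, 170, 80, 80, 70, 40, 40.
  220 → van 1 (new)  [load 220/290]
  200 → van 2 (new)  [load 200/290]
  190 → van 3 (new)  [load 190/290]
  190 → van 4 (new)  [load 190/290]
  180 → van 5 (new)  [load 180/290]
  180 → van 6 (new)  [load 180/290]
  170 → van 7 (new)  [load 170/290]
  80 → van 2  [load 280/290]
  80 → van 3  [load 270/290]
  70 → van 1  [load 290/290]
  40 → van 4  [load 230/290]
  40 → van 4  [load 270/290]
7 vans opened.

7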